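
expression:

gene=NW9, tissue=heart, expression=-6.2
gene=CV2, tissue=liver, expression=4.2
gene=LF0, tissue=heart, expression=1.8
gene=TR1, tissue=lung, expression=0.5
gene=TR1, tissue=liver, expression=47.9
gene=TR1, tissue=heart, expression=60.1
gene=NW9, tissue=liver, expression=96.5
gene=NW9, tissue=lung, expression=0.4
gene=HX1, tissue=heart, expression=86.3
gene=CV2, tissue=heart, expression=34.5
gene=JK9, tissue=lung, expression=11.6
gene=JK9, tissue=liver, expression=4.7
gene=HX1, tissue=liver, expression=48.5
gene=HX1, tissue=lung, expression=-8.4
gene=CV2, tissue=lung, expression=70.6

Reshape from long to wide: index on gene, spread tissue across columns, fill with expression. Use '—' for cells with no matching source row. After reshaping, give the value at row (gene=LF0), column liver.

No long-format row has gene=LF0 and tissue=liver, so the cell is —.

—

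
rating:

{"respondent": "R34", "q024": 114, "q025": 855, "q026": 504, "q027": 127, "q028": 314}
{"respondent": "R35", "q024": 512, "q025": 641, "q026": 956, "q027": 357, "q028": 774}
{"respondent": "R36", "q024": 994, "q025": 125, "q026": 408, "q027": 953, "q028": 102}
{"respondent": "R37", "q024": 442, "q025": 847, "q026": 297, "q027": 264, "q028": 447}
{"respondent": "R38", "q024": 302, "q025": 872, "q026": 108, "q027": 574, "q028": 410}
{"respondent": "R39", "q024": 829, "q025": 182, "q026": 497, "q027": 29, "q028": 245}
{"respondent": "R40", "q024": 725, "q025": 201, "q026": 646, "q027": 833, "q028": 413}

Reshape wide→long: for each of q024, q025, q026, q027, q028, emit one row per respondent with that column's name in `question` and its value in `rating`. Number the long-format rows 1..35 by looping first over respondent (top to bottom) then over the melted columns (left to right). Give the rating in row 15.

102

35 rows total (7 × 5). Row 15: index ⌊(15-1)/5⌋ = 2 into respondent → R36; (15-1) mod 5 = 4 into the melted columns → q028.
So row 15 is (R36, q028, 102); rating = 102.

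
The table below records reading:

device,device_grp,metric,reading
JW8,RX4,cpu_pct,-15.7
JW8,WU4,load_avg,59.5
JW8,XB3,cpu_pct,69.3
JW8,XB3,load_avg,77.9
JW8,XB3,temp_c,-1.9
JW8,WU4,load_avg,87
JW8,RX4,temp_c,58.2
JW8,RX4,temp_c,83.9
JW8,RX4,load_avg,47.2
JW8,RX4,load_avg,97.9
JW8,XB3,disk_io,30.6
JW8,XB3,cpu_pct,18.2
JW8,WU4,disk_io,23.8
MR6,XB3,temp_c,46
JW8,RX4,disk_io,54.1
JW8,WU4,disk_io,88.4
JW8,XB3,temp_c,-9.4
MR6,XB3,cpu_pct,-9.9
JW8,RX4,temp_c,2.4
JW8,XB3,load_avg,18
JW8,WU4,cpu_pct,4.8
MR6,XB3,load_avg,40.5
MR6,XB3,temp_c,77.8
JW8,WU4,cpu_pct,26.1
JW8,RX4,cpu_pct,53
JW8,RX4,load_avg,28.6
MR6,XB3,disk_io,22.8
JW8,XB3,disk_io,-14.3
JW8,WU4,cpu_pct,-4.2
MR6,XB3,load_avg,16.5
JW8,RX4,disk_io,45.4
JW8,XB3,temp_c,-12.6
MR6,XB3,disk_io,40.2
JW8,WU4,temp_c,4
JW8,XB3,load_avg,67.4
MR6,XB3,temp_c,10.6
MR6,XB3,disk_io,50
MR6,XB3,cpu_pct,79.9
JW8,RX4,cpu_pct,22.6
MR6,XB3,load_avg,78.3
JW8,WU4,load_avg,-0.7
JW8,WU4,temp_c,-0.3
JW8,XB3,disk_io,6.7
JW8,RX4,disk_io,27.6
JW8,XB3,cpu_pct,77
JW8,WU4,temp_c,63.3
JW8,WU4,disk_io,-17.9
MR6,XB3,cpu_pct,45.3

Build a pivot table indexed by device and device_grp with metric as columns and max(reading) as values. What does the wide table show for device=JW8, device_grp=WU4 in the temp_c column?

63.3

Rows with device=JW8, device_grp=WU4 and metric=temp_c: reading values are 4, -0.3, 63.3.
max(4, -0.3, 63.3) = 63.3.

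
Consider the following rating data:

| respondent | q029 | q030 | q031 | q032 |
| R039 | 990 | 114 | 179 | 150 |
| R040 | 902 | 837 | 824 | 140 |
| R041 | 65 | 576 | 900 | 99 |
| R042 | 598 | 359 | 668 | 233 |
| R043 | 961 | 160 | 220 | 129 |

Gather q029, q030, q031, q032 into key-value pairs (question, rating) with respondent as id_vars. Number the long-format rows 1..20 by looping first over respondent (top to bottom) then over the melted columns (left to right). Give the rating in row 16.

233

20 rows total (5 × 4). Row 16: index ⌊(16-1)/4⌋ = 3 into respondent → R042; (16-1) mod 4 = 3 into the melted columns → q032.
So row 16 is (R042, q032, 233); rating = 233.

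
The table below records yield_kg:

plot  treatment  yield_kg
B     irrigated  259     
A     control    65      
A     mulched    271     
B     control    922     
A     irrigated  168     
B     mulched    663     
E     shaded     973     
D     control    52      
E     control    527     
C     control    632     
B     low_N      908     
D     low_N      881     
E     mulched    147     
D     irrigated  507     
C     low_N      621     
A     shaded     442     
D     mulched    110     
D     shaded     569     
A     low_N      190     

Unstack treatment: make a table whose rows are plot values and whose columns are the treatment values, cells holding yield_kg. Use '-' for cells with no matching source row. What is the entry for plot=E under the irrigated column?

No long-format row has plot=E and treatment=irrigated, so the cell is -.

-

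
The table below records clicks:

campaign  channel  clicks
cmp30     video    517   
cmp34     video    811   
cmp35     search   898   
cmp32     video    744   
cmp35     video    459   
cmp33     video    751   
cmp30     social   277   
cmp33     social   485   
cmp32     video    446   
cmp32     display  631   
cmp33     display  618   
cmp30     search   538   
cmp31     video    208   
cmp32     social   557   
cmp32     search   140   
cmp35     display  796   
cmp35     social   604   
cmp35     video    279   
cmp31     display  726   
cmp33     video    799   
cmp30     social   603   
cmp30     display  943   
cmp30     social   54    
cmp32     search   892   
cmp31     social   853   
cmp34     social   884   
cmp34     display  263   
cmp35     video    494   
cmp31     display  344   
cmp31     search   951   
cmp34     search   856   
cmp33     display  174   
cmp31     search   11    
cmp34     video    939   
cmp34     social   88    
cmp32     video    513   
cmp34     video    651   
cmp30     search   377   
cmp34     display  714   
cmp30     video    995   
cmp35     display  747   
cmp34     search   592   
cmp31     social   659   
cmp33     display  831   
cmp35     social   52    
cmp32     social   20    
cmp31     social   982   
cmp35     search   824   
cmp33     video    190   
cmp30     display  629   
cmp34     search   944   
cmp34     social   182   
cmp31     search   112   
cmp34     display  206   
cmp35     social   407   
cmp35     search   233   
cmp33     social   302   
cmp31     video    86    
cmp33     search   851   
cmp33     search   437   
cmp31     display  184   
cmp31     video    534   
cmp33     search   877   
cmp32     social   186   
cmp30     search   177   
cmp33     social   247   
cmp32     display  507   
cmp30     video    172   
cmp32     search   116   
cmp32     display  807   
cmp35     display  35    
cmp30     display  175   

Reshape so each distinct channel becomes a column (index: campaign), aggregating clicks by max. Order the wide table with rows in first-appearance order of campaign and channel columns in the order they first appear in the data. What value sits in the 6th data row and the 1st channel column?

With rows in first-appearance order of campaign, row 6 is campaign=cmp31. channel columns in first-appearance order: video, search, social, display; column 1 is video.
Long rows with campaign=cmp31, channel=video: max(208, 86, 534) = 534.

534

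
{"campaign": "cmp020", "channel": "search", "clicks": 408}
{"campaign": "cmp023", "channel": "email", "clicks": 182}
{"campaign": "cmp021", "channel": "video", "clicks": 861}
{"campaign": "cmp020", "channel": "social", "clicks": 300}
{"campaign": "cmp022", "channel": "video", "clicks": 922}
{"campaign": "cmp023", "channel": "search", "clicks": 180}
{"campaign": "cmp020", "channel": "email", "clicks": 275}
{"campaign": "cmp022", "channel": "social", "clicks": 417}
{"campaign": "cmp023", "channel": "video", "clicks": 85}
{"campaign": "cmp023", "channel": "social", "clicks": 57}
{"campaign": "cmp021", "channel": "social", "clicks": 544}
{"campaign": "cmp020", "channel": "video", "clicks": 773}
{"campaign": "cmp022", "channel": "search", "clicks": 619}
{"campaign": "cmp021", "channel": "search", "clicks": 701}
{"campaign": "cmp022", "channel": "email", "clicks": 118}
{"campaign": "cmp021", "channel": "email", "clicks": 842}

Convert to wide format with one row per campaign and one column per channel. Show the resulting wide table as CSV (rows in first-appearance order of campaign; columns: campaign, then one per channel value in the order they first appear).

campaign,search,email,video,social
cmp020,408,275,773,300
cmp023,180,182,85,57
cmp021,701,842,861,544
cmp022,619,118,922,417

Columns: campaign plus the 4 distinct channel values (search, email, video, social).
For example, row cmp020 column search takes clicks=408 from the long row (cmp020, search).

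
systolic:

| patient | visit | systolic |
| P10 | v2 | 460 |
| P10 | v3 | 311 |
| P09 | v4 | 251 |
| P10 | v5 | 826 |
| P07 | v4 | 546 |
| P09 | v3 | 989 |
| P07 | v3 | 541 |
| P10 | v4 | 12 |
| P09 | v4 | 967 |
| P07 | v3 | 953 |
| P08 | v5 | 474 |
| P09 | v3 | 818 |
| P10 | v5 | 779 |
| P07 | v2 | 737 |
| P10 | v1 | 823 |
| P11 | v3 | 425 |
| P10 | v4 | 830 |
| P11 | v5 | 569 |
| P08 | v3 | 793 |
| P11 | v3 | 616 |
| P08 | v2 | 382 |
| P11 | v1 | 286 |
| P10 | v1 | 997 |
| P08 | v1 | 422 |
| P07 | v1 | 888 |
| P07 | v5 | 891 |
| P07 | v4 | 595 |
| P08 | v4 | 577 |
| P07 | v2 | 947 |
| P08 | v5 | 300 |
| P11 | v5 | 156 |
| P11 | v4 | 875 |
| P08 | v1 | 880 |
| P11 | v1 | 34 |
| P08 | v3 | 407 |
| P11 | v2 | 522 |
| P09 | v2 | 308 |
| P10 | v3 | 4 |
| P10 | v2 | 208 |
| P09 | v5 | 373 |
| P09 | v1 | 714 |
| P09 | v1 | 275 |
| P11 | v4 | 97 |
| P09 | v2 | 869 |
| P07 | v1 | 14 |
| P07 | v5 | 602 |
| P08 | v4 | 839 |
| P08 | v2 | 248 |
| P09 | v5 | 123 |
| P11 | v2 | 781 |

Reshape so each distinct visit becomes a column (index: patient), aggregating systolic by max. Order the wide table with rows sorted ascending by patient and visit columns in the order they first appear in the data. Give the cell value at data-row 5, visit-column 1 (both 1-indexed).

781

With rows sorted ascending by patient, row 5 is patient=P11. visit columns in first-appearance order: v2, v3, v4, v5, v1; column 1 is v2.
Long rows with patient=P11, visit=v2: max(522, 781) = 781.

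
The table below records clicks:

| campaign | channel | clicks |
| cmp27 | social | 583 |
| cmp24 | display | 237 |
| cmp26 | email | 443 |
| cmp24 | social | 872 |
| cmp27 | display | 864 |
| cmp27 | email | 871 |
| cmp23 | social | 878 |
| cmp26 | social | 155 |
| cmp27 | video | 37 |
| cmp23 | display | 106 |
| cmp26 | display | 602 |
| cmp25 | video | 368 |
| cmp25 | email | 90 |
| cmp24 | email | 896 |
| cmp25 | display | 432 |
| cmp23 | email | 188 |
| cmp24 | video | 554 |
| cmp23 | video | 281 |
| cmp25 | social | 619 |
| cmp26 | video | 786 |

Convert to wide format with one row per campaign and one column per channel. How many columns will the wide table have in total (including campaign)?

5

1 column for campaign plus 4 distinct channel values → 5 columns.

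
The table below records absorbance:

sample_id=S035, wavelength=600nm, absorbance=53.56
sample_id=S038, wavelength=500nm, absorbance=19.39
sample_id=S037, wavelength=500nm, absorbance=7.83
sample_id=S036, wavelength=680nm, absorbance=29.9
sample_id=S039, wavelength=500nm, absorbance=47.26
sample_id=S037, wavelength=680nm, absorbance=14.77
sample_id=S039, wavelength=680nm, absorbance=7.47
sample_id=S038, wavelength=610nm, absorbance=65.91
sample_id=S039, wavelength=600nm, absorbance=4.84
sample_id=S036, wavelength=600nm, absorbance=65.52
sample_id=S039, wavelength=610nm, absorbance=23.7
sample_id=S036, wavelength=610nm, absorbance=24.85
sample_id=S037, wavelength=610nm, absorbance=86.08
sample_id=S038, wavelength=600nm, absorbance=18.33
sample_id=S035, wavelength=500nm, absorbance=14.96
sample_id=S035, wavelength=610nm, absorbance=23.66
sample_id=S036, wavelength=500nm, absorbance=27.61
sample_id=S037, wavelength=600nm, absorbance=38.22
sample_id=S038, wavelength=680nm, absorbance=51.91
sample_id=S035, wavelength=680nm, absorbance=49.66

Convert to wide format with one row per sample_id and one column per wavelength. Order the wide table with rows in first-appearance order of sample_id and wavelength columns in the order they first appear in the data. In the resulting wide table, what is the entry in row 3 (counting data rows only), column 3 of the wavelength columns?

With rows in first-appearance order of sample_id, row 3 is sample_id=S037. wavelength columns in first-appearance order: 600nm, 500nm, 680nm, 610nm; column 3 is 680nm.
Long rows with sample_id=S037, wavelength=680nm: absorbance = 14.77.

14.77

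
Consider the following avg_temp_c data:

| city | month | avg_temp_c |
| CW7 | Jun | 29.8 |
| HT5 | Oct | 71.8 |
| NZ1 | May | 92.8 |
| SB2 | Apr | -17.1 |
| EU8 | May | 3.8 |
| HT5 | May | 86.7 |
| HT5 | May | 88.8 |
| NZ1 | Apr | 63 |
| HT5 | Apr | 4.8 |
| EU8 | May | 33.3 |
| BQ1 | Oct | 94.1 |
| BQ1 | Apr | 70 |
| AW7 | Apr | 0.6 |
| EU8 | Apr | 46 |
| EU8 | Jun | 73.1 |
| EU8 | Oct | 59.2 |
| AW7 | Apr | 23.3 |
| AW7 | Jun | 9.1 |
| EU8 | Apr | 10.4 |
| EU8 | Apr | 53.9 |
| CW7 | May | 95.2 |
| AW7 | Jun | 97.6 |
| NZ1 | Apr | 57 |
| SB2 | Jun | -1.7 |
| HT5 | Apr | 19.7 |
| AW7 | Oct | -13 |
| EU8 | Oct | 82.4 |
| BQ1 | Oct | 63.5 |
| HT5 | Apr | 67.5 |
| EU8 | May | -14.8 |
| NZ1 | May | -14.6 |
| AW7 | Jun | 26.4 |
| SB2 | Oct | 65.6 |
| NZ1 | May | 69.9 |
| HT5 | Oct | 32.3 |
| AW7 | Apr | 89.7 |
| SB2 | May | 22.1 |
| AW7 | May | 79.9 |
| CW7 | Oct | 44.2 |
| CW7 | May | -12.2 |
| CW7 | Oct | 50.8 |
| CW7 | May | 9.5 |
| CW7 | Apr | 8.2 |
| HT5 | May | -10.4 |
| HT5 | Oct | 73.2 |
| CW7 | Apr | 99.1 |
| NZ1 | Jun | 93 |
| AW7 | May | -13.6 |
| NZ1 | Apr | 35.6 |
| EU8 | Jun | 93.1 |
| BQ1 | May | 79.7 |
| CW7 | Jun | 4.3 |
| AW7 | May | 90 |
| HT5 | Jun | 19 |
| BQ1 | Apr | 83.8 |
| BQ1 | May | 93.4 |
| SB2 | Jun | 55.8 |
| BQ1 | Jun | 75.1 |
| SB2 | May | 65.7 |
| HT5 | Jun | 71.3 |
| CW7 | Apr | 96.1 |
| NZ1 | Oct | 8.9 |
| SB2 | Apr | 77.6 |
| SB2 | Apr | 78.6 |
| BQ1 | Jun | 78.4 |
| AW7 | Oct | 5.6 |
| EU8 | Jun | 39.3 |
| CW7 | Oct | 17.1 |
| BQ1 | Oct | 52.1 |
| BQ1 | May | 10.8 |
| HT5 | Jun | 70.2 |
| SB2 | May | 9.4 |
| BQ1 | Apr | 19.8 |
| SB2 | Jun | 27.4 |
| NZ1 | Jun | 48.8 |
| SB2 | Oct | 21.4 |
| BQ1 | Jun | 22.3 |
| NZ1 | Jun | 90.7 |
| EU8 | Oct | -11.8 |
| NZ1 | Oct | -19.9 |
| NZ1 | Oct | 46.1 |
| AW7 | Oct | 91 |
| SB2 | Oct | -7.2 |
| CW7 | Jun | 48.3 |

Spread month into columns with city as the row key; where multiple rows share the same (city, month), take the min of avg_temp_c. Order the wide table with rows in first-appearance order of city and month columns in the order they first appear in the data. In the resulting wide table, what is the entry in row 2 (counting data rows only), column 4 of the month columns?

With rows in first-appearance order of city, row 2 is city=HT5. month columns in first-appearance order: Jun, Oct, May, Apr; column 4 is Apr.
Long rows with city=HT5, month=Apr: min(4.8, 19.7, 67.5) = 4.8.

4.8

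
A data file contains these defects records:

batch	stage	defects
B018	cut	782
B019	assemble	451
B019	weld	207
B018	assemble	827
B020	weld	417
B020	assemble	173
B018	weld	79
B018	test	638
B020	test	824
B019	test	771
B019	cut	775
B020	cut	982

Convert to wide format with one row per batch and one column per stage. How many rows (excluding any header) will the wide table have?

3

3 distinct batch values → 3 rows.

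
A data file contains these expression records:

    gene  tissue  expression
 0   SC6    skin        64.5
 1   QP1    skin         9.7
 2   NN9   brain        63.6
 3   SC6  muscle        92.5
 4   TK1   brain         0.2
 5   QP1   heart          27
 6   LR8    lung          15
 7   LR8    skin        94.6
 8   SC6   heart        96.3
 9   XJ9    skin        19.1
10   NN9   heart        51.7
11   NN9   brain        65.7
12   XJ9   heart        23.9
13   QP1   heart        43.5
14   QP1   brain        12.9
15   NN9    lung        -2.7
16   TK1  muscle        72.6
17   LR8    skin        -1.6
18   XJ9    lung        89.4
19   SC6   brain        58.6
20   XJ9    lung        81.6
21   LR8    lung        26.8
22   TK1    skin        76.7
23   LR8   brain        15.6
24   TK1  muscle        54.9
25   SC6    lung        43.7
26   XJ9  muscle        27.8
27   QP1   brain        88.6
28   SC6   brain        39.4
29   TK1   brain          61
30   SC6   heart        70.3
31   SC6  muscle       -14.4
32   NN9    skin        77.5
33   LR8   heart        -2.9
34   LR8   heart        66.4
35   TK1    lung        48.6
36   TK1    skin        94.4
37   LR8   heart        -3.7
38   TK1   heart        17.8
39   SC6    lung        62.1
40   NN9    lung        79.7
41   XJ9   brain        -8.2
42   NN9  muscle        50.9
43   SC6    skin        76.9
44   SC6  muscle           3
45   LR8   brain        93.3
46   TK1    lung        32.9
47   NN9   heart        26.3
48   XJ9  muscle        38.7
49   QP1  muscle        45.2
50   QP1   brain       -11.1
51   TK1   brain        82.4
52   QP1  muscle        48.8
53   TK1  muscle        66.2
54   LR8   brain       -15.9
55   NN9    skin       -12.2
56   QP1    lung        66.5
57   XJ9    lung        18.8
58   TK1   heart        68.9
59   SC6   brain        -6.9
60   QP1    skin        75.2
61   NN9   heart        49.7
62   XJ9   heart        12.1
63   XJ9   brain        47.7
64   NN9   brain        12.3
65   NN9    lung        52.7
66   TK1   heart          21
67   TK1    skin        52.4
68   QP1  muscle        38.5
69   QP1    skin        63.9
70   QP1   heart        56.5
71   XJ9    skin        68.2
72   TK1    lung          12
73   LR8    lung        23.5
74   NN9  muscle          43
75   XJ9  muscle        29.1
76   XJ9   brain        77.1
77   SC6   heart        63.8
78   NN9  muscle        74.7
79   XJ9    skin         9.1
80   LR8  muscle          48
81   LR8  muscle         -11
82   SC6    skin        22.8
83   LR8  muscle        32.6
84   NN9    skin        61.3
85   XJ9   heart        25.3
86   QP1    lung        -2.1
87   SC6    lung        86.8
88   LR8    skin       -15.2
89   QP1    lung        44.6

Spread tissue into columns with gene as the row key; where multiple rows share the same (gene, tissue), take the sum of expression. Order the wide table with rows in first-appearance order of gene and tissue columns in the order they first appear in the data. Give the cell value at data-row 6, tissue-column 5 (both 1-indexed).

With rows in first-appearance order of gene, row 6 is gene=XJ9. tissue columns in first-appearance order: skin, brain, muscle, heart, lung; column 5 is lung.
Long rows with gene=XJ9, tissue=lung: 89.4 + 81.6 + 18.8 = 189.8.

189.8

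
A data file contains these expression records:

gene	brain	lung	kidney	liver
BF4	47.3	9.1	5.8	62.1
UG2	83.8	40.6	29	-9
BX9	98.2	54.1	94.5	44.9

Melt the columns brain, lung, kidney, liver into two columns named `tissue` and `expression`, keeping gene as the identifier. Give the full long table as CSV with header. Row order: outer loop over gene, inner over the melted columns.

gene,tissue,expression
BF4,brain,47.3
BF4,lung,9.1
BF4,kidney,5.8
BF4,liver,62.1
UG2,brain,83.8
UG2,lung,40.6
UG2,kidney,29
UG2,liver,-9
BX9,brain,98.2
BX9,lung,54.1
BX9,kidney,94.5
BX9,liver,44.9

Each (gene, column) pair becomes one row: 3 × 4 = 12 rows.
For example, (BF4, brain) → expression=47.3.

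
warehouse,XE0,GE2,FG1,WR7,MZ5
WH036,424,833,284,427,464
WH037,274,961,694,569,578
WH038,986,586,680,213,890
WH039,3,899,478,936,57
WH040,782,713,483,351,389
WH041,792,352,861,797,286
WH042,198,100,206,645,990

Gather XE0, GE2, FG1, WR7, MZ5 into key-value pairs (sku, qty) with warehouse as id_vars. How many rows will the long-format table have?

35

7 warehouse values × 5 melted columns = 35 rows.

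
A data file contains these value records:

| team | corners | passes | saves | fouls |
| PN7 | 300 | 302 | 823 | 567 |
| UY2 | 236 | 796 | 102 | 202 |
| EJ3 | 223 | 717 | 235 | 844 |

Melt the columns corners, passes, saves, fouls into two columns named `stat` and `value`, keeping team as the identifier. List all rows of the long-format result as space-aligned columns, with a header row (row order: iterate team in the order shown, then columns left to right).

team  stat     value
PN7   corners  300  
PN7   passes   302  
PN7   saves    823  
PN7   fouls    567  
UY2   corners  236  
UY2   passes   796  
UY2   saves    102  
UY2   fouls    202  
EJ3   corners  223  
EJ3   passes   717  
EJ3   saves    235  
EJ3   fouls    844  

Each (team, column) pair becomes one row: 3 × 4 = 12 rows.
For example, (PN7, corners) → value=300.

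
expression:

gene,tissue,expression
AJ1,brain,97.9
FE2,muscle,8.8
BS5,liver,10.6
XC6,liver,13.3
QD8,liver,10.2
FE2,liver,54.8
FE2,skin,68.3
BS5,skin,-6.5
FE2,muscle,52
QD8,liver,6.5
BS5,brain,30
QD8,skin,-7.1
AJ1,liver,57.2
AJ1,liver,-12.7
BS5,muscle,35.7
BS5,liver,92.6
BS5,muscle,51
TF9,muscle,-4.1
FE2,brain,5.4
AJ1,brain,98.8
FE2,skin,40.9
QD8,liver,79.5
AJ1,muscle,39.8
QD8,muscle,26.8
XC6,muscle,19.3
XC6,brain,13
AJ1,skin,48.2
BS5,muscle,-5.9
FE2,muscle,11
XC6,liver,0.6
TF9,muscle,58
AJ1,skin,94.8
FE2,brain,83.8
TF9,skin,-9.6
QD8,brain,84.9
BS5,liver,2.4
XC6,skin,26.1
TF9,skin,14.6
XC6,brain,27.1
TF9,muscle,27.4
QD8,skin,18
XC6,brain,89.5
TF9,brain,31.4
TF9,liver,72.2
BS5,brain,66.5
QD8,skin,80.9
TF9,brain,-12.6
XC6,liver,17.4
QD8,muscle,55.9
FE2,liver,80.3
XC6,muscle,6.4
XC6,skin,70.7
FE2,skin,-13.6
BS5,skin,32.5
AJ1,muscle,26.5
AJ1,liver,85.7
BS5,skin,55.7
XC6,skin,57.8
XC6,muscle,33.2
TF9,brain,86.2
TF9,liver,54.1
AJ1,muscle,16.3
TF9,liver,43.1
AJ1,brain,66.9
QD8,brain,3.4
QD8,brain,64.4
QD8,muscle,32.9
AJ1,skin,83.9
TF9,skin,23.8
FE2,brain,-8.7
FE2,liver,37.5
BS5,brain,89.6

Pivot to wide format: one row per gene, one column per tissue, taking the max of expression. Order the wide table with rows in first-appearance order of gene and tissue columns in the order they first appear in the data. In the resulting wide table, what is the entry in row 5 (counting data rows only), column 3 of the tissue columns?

With rows in first-appearance order of gene, row 5 is gene=QD8. tissue columns in first-appearance order: brain, muscle, liver, skin; column 3 is liver.
Long rows with gene=QD8, tissue=liver: max(10.2, 6.5, 79.5) = 79.5.

79.5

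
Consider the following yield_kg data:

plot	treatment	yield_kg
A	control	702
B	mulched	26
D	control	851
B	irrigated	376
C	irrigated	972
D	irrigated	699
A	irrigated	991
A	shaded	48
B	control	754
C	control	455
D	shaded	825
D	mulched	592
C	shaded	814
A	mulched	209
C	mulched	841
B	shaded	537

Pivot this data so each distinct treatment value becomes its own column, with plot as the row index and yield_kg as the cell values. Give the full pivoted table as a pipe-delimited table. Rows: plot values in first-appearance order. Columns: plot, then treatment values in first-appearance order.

Columns: plot plus the 4 distinct treatment values (control, mulched, irrigated, shaded).
For example, row A column control takes yield_kg=702 from the long row (A, control).

| plot | control | mulched | irrigated | shaded |
| A | 702 | 209 | 991 | 48 |
| B | 754 | 26 | 376 | 537 |
| D | 851 | 592 | 699 | 825 |
| C | 455 | 841 | 972 | 814 |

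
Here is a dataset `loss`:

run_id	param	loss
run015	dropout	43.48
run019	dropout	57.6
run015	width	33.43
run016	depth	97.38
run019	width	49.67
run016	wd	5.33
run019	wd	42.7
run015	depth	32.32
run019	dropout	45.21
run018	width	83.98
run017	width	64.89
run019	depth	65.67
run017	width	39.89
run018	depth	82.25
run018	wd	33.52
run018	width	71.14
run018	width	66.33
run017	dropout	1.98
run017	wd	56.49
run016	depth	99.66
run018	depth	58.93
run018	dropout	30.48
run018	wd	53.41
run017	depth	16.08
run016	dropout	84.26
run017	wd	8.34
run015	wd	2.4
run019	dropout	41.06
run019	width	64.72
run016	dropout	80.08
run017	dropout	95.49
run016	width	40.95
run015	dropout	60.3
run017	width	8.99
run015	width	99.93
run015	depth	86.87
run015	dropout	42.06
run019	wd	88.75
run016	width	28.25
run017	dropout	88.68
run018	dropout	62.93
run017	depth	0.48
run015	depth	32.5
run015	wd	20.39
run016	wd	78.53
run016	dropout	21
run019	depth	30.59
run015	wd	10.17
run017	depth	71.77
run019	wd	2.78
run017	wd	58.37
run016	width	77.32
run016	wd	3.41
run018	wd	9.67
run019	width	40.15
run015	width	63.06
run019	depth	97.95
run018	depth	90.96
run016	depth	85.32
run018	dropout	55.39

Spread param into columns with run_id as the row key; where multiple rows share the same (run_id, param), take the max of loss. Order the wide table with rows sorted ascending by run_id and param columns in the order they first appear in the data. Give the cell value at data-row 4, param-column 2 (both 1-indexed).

83.98

With rows sorted ascending by run_id, row 4 is run_id=run018. param columns in first-appearance order: dropout, width, depth, wd; column 2 is width.
Long rows with run_id=run018, param=width: max(83.98, 71.14, 66.33) = 83.98.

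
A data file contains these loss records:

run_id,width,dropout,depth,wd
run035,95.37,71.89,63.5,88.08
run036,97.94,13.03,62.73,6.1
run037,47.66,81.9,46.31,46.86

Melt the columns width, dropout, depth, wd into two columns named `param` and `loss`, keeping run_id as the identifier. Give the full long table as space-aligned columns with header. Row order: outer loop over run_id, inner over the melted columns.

Each (run_id, column) pair becomes one row: 3 × 4 = 12 rows.
For example, (run035, width) → loss=95.37.

run_id  param    loss 
run035  width    95.37
run035  dropout  71.89
run035  depth    63.5 
run035  wd       88.08
run036  width    97.94
run036  dropout  13.03
run036  depth    62.73
run036  wd       6.1  
run037  width    47.66
run037  dropout  81.9 
run037  depth    46.31
run037  wd       46.86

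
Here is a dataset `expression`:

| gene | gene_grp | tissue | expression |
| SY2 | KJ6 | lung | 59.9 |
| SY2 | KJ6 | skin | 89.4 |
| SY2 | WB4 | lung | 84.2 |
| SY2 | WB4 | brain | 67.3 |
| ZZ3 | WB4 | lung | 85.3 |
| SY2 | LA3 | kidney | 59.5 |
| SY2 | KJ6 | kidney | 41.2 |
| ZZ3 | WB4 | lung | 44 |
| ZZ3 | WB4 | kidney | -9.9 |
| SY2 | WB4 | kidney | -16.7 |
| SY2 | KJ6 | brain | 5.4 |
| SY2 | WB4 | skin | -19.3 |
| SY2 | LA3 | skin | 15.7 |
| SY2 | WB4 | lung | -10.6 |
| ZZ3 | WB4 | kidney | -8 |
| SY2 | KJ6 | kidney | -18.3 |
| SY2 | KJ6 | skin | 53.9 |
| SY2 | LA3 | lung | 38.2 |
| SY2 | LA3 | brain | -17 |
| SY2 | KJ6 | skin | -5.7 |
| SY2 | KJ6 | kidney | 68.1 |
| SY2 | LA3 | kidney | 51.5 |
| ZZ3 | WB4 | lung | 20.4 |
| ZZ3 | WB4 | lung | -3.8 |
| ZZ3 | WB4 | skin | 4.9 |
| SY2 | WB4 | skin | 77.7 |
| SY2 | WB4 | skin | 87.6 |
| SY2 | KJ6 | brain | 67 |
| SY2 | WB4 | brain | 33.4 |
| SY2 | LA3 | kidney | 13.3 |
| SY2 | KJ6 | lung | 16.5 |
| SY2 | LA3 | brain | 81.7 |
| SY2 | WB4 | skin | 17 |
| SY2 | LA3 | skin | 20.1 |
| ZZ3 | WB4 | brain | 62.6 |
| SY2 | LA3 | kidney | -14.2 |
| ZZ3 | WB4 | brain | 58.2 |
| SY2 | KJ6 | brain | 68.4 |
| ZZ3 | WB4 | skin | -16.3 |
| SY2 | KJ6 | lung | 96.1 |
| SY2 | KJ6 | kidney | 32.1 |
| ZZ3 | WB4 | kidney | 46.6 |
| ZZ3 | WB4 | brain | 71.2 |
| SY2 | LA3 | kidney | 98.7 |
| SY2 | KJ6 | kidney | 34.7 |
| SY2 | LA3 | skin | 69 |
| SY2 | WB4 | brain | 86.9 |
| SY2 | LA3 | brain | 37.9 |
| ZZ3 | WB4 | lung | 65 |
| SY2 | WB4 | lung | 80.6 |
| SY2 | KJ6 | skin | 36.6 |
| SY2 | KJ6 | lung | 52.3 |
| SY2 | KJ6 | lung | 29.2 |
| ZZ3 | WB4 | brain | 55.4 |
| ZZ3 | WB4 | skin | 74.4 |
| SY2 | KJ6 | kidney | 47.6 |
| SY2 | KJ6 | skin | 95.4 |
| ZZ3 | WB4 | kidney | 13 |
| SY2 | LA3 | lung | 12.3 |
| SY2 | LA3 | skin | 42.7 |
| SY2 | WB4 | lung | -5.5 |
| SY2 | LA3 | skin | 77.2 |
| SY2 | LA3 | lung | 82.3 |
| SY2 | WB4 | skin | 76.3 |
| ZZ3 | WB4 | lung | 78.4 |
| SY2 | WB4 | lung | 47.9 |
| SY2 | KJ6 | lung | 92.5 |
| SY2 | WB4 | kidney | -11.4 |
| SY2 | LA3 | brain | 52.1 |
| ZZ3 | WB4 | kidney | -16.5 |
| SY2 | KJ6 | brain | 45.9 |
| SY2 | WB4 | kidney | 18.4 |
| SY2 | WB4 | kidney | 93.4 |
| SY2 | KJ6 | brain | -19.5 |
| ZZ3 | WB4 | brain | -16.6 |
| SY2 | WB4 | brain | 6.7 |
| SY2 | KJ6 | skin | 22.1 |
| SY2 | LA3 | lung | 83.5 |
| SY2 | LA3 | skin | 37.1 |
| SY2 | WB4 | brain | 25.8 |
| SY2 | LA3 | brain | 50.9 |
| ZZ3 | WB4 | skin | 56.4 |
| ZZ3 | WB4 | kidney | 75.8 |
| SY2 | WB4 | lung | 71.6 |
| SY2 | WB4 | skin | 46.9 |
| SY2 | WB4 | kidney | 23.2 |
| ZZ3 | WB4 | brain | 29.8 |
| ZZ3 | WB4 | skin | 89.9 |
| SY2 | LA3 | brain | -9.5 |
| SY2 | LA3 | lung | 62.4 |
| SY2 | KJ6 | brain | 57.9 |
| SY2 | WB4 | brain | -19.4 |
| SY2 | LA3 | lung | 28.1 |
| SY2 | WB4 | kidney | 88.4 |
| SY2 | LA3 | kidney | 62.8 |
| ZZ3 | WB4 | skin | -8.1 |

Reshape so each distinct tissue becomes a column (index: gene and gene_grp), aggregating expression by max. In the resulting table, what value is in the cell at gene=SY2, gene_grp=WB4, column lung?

84.2

Rows with gene=SY2, gene_grp=WB4 and tissue=lung: expression values are 84.2, -10.6, 80.6, -5.5, 47.9, 71.6.
max(84.2, -10.6, 80.6, -5.5, 47.9, 71.6) = 84.2.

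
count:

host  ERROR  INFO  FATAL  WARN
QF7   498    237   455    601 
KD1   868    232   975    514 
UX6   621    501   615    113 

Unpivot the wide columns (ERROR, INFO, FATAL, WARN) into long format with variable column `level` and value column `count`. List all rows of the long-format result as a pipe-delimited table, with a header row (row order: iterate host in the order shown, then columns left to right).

Each (host, column) pair becomes one row: 3 × 4 = 12 rows.
For example, (QF7, ERROR) → count=498.

| host | level | count |
| QF7 | ERROR | 498 |
| QF7 | INFO | 237 |
| QF7 | FATAL | 455 |
| QF7 | WARN | 601 |
| KD1 | ERROR | 868 |
| KD1 | INFO | 232 |
| KD1 | FATAL | 975 |
| KD1 | WARN | 514 |
| UX6 | ERROR | 621 |
| UX6 | INFO | 501 |
| UX6 | FATAL | 615 |
| UX6 | WARN | 113 |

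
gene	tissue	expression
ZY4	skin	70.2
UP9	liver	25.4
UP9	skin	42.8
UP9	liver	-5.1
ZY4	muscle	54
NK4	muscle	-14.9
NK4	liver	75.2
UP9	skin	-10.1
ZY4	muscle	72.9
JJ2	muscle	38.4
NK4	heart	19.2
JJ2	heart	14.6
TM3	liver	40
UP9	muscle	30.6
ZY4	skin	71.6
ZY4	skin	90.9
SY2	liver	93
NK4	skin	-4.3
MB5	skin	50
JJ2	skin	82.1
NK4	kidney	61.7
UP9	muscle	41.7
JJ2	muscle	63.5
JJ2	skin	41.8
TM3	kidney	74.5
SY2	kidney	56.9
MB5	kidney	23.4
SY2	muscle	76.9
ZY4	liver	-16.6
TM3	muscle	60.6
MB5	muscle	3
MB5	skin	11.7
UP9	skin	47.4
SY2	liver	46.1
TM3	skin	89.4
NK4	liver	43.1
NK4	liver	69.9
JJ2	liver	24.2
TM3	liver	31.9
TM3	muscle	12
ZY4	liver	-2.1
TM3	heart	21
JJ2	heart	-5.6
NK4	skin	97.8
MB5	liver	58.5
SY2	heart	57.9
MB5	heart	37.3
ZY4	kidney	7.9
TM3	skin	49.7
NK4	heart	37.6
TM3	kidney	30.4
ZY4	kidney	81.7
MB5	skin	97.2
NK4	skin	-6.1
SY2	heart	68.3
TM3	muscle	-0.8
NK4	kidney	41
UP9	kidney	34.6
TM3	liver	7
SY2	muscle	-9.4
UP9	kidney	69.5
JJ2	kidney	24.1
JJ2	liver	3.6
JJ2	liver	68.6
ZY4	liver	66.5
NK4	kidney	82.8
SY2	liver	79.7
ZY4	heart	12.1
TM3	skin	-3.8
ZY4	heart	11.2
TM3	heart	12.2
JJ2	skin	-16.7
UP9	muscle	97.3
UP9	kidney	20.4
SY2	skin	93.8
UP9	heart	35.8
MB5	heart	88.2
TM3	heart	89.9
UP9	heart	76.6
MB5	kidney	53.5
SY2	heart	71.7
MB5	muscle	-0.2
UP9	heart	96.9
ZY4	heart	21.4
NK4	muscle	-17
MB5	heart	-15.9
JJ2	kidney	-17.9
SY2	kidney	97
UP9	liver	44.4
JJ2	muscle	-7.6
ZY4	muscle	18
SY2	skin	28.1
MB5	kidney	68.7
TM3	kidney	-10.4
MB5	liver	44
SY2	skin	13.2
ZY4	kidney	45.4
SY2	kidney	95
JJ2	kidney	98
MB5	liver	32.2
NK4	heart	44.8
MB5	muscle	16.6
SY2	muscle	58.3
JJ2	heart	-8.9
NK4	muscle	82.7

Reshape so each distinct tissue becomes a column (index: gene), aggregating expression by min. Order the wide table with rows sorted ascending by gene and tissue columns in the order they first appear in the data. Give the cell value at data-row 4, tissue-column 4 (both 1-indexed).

With rows sorted ascending by gene, row 4 is gene=SY2. tissue columns in first-appearance order: skin, liver, muscle, heart, kidney; column 4 is heart.
Long rows with gene=SY2, tissue=heart: min(57.9, 68.3, 71.7) = 57.9.

57.9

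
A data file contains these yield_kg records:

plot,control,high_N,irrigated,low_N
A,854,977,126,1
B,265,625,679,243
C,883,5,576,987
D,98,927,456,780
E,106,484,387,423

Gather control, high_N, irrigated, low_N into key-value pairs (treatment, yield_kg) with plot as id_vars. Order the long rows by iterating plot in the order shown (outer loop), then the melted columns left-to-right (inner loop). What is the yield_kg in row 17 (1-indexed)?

106

20 rows total (5 × 4). Row 17: index ⌊(17-1)/4⌋ = 4 into plot → E; (17-1) mod 4 = 0 into the melted columns → control.
So row 17 is (E, control, 106); yield_kg = 106.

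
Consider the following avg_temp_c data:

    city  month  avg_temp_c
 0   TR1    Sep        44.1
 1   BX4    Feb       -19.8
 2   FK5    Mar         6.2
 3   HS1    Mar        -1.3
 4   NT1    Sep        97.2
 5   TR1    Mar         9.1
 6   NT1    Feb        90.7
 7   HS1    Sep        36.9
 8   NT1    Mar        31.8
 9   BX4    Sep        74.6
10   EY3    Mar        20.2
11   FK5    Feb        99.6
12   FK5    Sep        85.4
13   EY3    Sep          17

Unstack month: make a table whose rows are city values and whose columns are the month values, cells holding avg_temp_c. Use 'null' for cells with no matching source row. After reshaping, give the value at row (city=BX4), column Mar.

No long-format row has city=BX4 and month=Mar, so the cell is null.

null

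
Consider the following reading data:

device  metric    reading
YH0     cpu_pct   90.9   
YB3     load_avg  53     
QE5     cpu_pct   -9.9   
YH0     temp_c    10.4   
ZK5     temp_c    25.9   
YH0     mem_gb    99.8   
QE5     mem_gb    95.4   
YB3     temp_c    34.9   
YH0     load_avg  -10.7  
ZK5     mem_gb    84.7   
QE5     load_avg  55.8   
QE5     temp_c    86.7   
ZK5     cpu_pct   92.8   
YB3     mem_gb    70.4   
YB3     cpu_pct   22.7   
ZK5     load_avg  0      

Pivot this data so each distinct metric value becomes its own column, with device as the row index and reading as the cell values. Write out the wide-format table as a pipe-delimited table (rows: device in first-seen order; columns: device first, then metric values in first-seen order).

Columns: device plus the 4 distinct metric values (cpu_pct, load_avg, temp_c, mem_gb).
For example, row YH0 column cpu_pct takes reading=90.9 from the long row (YH0, cpu_pct).

| device | cpu_pct | load_avg | temp_c | mem_gb |
| YH0 | 90.9 | -10.7 | 10.4 | 99.8 |
| YB3 | 22.7 | 53 | 34.9 | 70.4 |
| QE5 | -9.9 | 55.8 | 86.7 | 95.4 |
| ZK5 | 92.8 | 0 | 25.9 | 84.7 |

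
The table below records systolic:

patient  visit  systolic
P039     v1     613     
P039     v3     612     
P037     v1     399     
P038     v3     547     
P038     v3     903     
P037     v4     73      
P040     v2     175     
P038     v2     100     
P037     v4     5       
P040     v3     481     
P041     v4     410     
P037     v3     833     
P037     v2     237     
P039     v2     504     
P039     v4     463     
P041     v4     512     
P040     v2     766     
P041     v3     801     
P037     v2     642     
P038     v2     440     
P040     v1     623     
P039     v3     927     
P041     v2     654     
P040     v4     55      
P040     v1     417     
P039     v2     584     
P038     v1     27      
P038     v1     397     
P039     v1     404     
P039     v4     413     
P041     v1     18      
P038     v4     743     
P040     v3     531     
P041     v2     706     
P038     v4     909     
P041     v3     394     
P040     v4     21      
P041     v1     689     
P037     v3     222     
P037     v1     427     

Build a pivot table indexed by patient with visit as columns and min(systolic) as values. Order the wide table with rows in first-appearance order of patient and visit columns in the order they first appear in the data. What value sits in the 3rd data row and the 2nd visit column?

547

With rows in first-appearance order of patient, row 3 is patient=P038. visit columns in first-appearance order: v1, v3, v4, v2; column 2 is v3.
Long rows with patient=P038, visit=v3: min(547, 903) = 547.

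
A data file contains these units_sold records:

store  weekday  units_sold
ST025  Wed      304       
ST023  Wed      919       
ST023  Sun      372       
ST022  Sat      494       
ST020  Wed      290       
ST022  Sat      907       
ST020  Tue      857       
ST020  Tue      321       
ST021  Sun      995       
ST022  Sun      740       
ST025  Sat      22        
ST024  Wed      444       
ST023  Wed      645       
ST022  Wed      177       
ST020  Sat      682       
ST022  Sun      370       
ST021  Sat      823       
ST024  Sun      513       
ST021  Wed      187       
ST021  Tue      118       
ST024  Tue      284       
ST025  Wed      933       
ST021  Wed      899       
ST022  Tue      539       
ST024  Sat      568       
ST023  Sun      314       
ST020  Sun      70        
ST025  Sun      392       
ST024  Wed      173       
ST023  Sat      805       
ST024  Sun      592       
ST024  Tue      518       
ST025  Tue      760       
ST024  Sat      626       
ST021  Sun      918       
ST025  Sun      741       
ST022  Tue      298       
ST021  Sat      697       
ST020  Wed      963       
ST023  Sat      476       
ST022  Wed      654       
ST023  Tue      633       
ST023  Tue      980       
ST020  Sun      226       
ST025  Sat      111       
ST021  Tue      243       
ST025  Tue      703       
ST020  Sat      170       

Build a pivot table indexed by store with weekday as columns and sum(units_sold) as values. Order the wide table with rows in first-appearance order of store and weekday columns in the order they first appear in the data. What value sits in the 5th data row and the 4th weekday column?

With rows in first-appearance order of store, row 5 is store=ST021. weekday columns in first-appearance order: Wed, Sun, Sat, Tue; column 4 is Tue.
Long rows with store=ST021, weekday=Tue: 118 + 243 = 361.

361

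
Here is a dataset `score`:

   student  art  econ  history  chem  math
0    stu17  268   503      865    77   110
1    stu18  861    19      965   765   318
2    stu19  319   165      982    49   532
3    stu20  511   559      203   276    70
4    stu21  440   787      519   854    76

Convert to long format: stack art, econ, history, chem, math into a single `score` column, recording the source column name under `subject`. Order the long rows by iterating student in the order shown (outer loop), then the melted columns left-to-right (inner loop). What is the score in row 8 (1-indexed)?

965

25 rows total (5 × 5). Row 8: index ⌊(8-1)/5⌋ = 1 into student → stu18; (8-1) mod 5 = 2 into the melted columns → history.
So row 8 is (stu18, history, 965); score = 965.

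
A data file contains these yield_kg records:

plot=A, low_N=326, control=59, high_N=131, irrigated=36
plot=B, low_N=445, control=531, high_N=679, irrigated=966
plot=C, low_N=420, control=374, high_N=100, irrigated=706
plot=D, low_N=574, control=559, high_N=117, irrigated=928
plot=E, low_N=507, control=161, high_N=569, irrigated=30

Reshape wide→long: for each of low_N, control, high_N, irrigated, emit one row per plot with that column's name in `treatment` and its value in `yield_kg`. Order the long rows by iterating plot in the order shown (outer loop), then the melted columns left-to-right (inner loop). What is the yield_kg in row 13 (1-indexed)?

20 rows total (5 × 4). Row 13: index ⌊(13-1)/4⌋ = 3 into plot → D; (13-1) mod 4 = 0 into the melted columns → low_N.
So row 13 is (D, low_N, 574); yield_kg = 574.

574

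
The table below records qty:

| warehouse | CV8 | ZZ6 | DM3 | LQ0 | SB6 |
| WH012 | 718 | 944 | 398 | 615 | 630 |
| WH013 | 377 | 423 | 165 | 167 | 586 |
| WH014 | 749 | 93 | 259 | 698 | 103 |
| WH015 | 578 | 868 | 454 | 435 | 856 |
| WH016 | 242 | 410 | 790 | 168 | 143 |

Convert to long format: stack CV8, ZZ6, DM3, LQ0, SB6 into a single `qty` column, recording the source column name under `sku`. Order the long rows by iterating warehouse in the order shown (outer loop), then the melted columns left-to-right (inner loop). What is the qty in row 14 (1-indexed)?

25 rows total (5 × 5). Row 14: index ⌊(14-1)/5⌋ = 2 into warehouse → WH014; (14-1) mod 5 = 3 into the melted columns → LQ0.
So row 14 is (WH014, LQ0, 698); qty = 698.

698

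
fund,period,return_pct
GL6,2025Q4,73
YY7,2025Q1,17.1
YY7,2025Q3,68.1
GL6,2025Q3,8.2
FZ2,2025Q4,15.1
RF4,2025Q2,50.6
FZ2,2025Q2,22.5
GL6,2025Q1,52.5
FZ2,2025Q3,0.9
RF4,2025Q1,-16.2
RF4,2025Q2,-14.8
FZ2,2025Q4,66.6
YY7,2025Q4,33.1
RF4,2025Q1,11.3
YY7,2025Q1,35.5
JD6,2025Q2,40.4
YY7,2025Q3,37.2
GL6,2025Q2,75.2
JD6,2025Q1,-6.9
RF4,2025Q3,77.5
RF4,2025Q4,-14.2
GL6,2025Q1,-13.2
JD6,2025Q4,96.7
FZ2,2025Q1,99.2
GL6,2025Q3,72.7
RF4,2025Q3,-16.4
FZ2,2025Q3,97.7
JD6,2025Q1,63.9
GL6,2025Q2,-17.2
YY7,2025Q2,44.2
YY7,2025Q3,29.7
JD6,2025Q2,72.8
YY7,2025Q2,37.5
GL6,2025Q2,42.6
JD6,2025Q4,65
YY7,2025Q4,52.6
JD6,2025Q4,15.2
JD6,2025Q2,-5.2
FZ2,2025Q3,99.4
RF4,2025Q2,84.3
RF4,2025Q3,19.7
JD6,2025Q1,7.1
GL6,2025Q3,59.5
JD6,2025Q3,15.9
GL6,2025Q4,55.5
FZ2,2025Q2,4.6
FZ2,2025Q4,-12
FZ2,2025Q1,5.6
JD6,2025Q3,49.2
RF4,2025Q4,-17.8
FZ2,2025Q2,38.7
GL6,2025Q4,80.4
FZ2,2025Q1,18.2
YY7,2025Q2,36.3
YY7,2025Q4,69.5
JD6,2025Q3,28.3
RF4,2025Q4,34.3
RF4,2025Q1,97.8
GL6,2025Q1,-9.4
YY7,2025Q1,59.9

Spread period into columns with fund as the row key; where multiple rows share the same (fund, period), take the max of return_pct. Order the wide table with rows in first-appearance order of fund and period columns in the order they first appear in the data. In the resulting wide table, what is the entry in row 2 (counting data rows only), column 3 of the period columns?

68.1

With rows in first-appearance order of fund, row 2 is fund=YY7. period columns in first-appearance order: 2025Q4, 2025Q1, 2025Q3, 2025Q2; column 3 is 2025Q3.
Long rows with fund=YY7, period=2025Q3: max(68.1, 37.2, 29.7) = 68.1.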